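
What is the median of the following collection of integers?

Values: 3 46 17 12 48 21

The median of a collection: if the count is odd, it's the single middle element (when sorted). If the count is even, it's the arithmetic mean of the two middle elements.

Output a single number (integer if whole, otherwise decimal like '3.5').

Answer: 19

Derivation:
Step 1: insert 3 -> lo=[3] (size 1, max 3) hi=[] (size 0) -> median=3
Step 2: insert 46 -> lo=[3] (size 1, max 3) hi=[46] (size 1, min 46) -> median=24.5
Step 3: insert 17 -> lo=[3, 17] (size 2, max 17) hi=[46] (size 1, min 46) -> median=17
Step 4: insert 12 -> lo=[3, 12] (size 2, max 12) hi=[17, 46] (size 2, min 17) -> median=14.5
Step 5: insert 48 -> lo=[3, 12, 17] (size 3, max 17) hi=[46, 48] (size 2, min 46) -> median=17
Step 6: insert 21 -> lo=[3, 12, 17] (size 3, max 17) hi=[21, 46, 48] (size 3, min 21) -> median=19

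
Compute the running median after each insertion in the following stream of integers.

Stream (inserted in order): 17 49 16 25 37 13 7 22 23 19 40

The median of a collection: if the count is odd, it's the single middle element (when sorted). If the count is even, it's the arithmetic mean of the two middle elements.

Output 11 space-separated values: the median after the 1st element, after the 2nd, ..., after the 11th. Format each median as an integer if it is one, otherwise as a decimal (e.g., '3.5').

Step 1: insert 17 -> lo=[17] (size 1, max 17) hi=[] (size 0) -> median=17
Step 2: insert 49 -> lo=[17] (size 1, max 17) hi=[49] (size 1, min 49) -> median=33
Step 3: insert 16 -> lo=[16, 17] (size 2, max 17) hi=[49] (size 1, min 49) -> median=17
Step 4: insert 25 -> lo=[16, 17] (size 2, max 17) hi=[25, 49] (size 2, min 25) -> median=21
Step 5: insert 37 -> lo=[16, 17, 25] (size 3, max 25) hi=[37, 49] (size 2, min 37) -> median=25
Step 6: insert 13 -> lo=[13, 16, 17] (size 3, max 17) hi=[25, 37, 49] (size 3, min 25) -> median=21
Step 7: insert 7 -> lo=[7, 13, 16, 17] (size 4, max 17) hi=[25, 37, 49] (size 3, min 25) -> median=17
Step 8: insert 22 -> lo=[7, 13, 16, 17] (size 4, max 17) hi=[22, 25, 37, 49] (size 4, min 22) -> median=19.5
Step 9: insert 23 -> lo=[7, 13, 16, 17, 22] (size 5, max 22) hi=[23, 25, 37, 49] (size 4, min 23) -> median=22
Step 10: insert 19 -> lo=[7, 13, 16, 17, 19] (size 5, max 19) hi=[22, 23, 25, 37, 49] (size 5, min 22) -> median=20.5
Step 11: insert 40 -> lo=[7, 13, 16, 17, 19, 22] (size 6, max 22) hi=[23, 25, 37, 40, 49] (size 5, min 23) -> median=22

Answer: 17 33 17 21 25 21 17 19.5 22 20.5 22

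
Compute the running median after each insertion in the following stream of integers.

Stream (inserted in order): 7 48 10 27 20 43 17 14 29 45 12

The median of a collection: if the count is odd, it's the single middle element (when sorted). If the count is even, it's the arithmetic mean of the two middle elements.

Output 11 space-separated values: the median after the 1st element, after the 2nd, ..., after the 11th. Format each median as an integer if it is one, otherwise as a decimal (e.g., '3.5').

Step 1: insert 7 -> lo=[7] (size 1, max 7) hi=[] (size 0) -> median=7
Step 2: insert 48 -> lo=[7] (size 1, max 7) hi=[48] (size 1, min 48) -> median=27.5
Step 3: insert 10 -> lo=[7, 10] (size 2, max 10) hi=[48] (size 1, min 48) -> median=10
Step 4: insert 27 -> lo=[7, 10] (size 2, max 10) hi=[27, 48] (size 2, min 27) -> median=18.5
Step 5: insert 20 -> lo=[7, 10, 20] (size 3, max 20) hi=[27, 48] (size 2, min 27) -> median=20
Step 6: insert 43 -> lo=[7, 10, 20] (size 3, max 20) hi=[27, 43, 48] (size 3, min 27) -> median=23.5
Step 7: insert 17 -> lo=[7, 10, 17, 20] (size 4, max 20) hi=[27, 43, 48] (size 3, min 27) -> median=20
Step 8: insert 14 -> lo=[7, 10, 14, 17] (size 4, max 17) hi=[20, 27, 43, 48] (size 4, min 20) -> median=18.5
Step 9: insert 29 -> lo=[7, 10, 14, 17, 20] (size 5, max 20) hi=[27, 29, 43, 48] (size 4, min 27) -> median=20
Step 10: insert 45 -> lo=[7, 10, 14, 17, 20] (size 5, max 20) hi=[27, 29, 43, 45, 48] (size 5, min 27) -> median=23.5
Step 11: insert 12 -> lo=[7, 10, 12, 14, 17, 20] (size 6, max 20) hi=[27, 29, 43, 45, 48] (size 5, min 27) -> median=20

Answer: 7 27.5 10 18.5 20 23.5 20 18.5 20 23.5 20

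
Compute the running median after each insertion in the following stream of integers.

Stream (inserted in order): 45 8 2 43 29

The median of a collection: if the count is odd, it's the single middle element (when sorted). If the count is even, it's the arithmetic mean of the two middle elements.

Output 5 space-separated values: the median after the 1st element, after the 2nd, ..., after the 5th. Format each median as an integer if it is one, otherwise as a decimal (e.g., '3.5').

Step 1: insert 45 -> lo=[45] (size 1, max 45) hi=[] (size 0) -> median=45
Step 2: insert 8 -> lo=[8] (size 1, max 8) hi=[45] (size 1, min 45) -> median=26.5
Step 3: insert 2 -> lo=[2, 8] (size 2, max 8) hi=[45] (size 1, min 45) -> median=8
Step 4: insert 43 -> lo=[2, 8] (size 2, max 8) hi=[43, 45] (size 2, min 43) -> median=25.5
Step 5: insert 29 -> lo=[2, 8, 29] (size 3, max 29) hi=[43, 45] (size 2, min 43) -> median=29

Answer: 45 26.5 8 25.5 29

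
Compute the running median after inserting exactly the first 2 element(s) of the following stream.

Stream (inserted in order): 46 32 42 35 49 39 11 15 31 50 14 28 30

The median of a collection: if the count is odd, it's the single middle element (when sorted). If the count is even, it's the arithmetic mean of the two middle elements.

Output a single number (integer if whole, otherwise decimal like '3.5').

Answer: 39

Derivation:
Step 1: insert 46 -> lo=[46] (size 1, max 46) hi=[] (size 0) -> median=46
Step 2: insert 32 -> lo=[32] (size 1, max 32) hi=[46] (size 1, min 46) -> median=39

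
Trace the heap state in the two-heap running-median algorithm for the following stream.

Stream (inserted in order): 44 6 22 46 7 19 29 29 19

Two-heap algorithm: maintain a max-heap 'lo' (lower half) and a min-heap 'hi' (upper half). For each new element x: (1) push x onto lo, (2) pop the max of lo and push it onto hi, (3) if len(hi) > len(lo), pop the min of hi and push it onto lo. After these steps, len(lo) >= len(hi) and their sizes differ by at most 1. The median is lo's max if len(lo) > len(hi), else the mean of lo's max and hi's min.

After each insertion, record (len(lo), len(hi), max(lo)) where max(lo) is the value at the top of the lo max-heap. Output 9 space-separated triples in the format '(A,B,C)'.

Answer: (1,0,44) (1,1,6) (2,1,22) (2,2,22) (3,2,22) (3,3,19) (4,3,22) (4,4,22) (5,4,22)

Derivation:
Step 1: insert 44 -> lo=[44] hi=[] -> (len(lo)=1, len(hi)=0, max(lo)=44)
Step 2: insert 6 -> lo=[6] hi=[44] -> (len(lo)=1, len(hi)=1, max(lo)=6)
Step 3: insert 22 -> lo=[6, 22] hi=[44] -> (len(lo)=2, len(hi)=1, max(lo)=22)
Step 4: insert 46 -> lo=[6, 22] hi=[44, 46] -> (len(lo)=2, len(hi)=2, max(lo)=22)
Step 5: insert 7 -> lo=[6, 7, 22] hi=[44, 46] -> (len(lo)=3, len(hi)=2, max(lo)=22)
Step 6: insert 19 -> lo=[6, 7, 19] hi=[22, 44, 46] -> (len(lo)=3, len(hi)=3, max(lo)=19)
Step 7: insert 29 -> lo=[6, 7, 19, 22] hi=[29, 44, 46] -> (len(lo)=4, len(hi)=3, max(lo)=22)
Step 8: insert 29 -> lo=[6, 7, 19, 22] hi=[29, 29, 44, 46] -> (len(lo)=4, len(hi)=4, max(lo)=22)
Step 9: insert 19 -> lo=[6, 7, 19, 19, 22] hi=[29, 29, 44, 46] -> (len(lo)=5, len(hi)=4, max(lo)=22)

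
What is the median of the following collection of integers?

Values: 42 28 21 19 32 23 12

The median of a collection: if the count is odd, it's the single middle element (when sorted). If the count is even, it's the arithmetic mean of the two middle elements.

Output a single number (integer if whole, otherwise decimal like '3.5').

Answer: 23

Derivation:
Step 1: insert 42 -> lo=[42] (size 1, max 42) hi=[] (size 0) -> median=42
Step 2: insert 28 -> lo=[28] (size 1, max 28) hi=[42] (size 1, min 42) -> median=35
Step 3: insert 21 -> lo=[21, 28] (size 2, max 28) hi=[42] (size 1, min 42) -> median=28
Step 4: insert 19 -> lo=[19, 21] (size 2, max 21) hi=[28, 42] (size 2, min 28) -> median=24.5
Step 5: insert 32 -> lo=[19, 21, 28] (size 3, max 28) hi=[32, 42] (size 2, min 32) -> median=28
Step 6: insert 23 -> lo=[19, 21, 23] (size 3, max 23) hi=[28, 32, 42] (size 3, min 28) -> median=25.5
Step 7: insert 12 -> lo=[12, 19, 21, 23] (size 4, max 23) hi=[28, 32, 42] (size 3, min 28) -> median=23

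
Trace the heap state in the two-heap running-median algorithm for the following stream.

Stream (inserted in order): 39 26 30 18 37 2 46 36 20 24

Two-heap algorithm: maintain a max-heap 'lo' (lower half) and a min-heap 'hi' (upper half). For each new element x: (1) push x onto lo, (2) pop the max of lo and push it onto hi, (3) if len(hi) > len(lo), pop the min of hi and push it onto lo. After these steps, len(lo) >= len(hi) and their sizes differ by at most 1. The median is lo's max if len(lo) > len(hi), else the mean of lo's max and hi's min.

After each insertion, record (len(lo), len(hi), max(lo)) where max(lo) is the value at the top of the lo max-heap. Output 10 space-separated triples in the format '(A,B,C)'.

Step 1: insert 39 -> lo=[39] hi=[] -> (len(lo)=1, len(hi)=0, max(lo)=39)
Step 2: insert 26 -> lo=[26] hi=[39] -> (len(lo)=1, len(hi)=1, max(lo)=26)
Step 3: insert 30 -> lo=[26, 30] hi=[39] -> (len(lo)=2, len(hi)=1, max(lo)=30)
Step 4: insert 18 -> lo=[18, 26] hi=[30, 39] -> (len(lo)=2, len(hi)=2, max(lo)=26)
Step 5: insert 37 -> lo=[18, 26, 30] hi=[37, 39] -> (len(lo)=3, len(hi)=2, max(lo)=30)
Step 6: insert 2 -> lo=[2, 18, 26] hi=[30, 37, 39] -> (len(lo)=3, len(hi)=3, max(lo)=26)
Step 7: insert 46 -> lo=[2, 18, 26, 30] hi=[37, 39, 46] -> (len(lo)=4, len(hi)=3, max(lo)=30)
Step 8: insert 36 -> lo=[2, 18, 26, 30] hi=[36, 37, 39, 46] -> (len(lo)=4, len(hi)=4, max(lo)=30)
Step 9: insert 20 -> lo=[2, 18, 20, 26, 30] hi=[36, 37, 39, 46] -> (len(lo)=5, len(hi)=4, max(lo)=30)
Step 10: insert 24 -> lo=[2, 18, 20, 24, 26] hi=[30, 36, 37, 39, 46] -> (len(lo)=5, len(hi)=5, max(lo)=26)

Answer: (1,0,39) (1,1,26) (2,1,30) (2,2,26) (3,2,30) (3,3,26) (4,3,30) (4,4,30) (5,4,30) (5,5,26)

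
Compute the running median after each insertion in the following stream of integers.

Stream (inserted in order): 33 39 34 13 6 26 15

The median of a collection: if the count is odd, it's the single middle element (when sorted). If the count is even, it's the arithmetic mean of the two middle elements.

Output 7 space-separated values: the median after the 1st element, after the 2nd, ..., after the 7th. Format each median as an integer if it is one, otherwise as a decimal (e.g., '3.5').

Answer: 33 36 34 33.5 33 29.5 26

Derivation:
Step 1: insert 33 -> lo=[33] (size 1, max 33) hi=[] (size 0) -> median=33
Step 2: insert 39 -> lo=[33] (size 1, max 33) hi=[39] (size 1, min 39) -> median=36
Step 3: insert 34 -> lo=[33, 34] (size 2, max 34) hi=[39] (size 1, min 39) -> median=34
Step 4: insert 13 -> lo=[13, 33] (size 2, max 33) hi=[34, 39] (size 2, min 34) -> median=33.5
Step 5: insert 6 -> lo=[6, 13, 33] (size 3, max 33) hi=[34, 39] (size 2, min 34) -> median=33
Step 6: insert 26 -> lo=[6, 13, 26] (size 3, max 26) hi=[33, 34, 39] (size 3, min 33) -> median=29.5
Step 7: insert 15 -> lo=[6, 13, 15, 26] (size 4, max 26) hi=[33, 34, 39] (size 3, min 33) -> median=26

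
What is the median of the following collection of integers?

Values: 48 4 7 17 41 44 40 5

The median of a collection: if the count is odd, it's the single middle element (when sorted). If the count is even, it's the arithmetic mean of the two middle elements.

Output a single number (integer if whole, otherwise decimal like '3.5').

Answer: 28.5

Derivation:
Step 1: insert 48 -> lo=[48] (size 1, max 48) hi=[] (size 0) -> median=48
Step 2: insert 4 -> lo=[4] (size 1, max 4) hi=[48] (size 1, min 48) -> median=26
Step 3: insert 7 -> lo=[4, 7] (size 2, max 7) hi=[48] (size 1, min 48) -> median=7
Step 4: insert 17 -> lo=[4, 7] (size 2, max 7) hi=[17, 48] (size 2, min 17) -> median=12
Step 5: insert 41 -> lo=[4, 7, 17] (size 3, max 17) hi=[41, 48] (size 2, min 41) -> median=17
Step 6: insert 44 -> lo=[4, 7, 17] (size 3, max 17) hi=[41, 44, 48] (size 3, min 41) -> median=29
Step 7: insert 40 -> lo=[4, 7, 17, 40] (size 4, max 40) hi=[41, 44, 48] (size 3, min 41) -> median=40
Step 8: insert 5 -> lo=[4, 5, 7, 17] (size 4, max 17) hi=[40, 41, 44, 48] (size 4, min 40) -> median=28.5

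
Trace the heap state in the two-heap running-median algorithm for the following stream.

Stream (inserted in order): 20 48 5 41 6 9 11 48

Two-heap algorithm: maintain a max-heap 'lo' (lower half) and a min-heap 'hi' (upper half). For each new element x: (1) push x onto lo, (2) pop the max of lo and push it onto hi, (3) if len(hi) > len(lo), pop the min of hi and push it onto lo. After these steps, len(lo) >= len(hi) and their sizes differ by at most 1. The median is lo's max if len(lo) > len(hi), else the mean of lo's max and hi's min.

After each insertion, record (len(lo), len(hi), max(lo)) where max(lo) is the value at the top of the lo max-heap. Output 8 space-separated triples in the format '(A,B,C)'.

Step 1: insert 20 -> lo=[20] hi=[] -> (len(lo)=1, len(hi)=0, max(lo)=20)
Step 2: insert 48 -> lo=[20] hi=[48] -> (len(lo)=1, len(hi)=1, max(lo)=20)
Step 3: insert 5 -> lo=[5, 20] hi=[48] -> (len(lo)=2, len(hi)=1, max(lo)=20)
Step 4: insert 41 -> lo=[5, 20] hi=[41, 48] -> (len(lo)=2, len(hi)=2, max(lo)=20)
Step 5: insert 6 -> lo=[5, 6, 20] hi=[41, 48] -> (len(lo)=3, len(hi)=2, max(lo)=20)
Step 6: insert 9 -> lo=[5, 6, 9] hi=[20, 41, 48] -> (len(lo)=3, len(hi)=3, max(lo)=9)
Step 7: insert 11 -> lo=[5, 6, 9, 11] hi=[20, 41, 48] -> (len(lo)=4, len(hi)=3, max(lo)=11)
Step 8: insert 48 -> lo=[5, 6, 9, 11] hi=[20, 41, 48, 48] -> (len(lo)=4, len(hi)=4, max(lo)=11)

Answer: (1,0,20) (1,1,20) (2,1,20) (2,2,20) (3,2,20) (3,3,9) (4,3,11) (4,4,11)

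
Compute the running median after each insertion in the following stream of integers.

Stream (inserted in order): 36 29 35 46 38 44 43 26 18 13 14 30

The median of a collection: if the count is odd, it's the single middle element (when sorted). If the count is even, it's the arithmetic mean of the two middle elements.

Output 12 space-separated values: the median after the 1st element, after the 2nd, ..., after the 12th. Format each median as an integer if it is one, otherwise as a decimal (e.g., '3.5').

Answer: 36 32.5 35 35.5 36 37 38 37 36 35.5 35 32.5

Derivation:
Step 1: insert 36 -> lo=[36] (size 1, max 36) hi=[] (size 0) -> median=36
Step 2: insert 29 -> lo=[29] (size 1, max 29) hi=[36] (size 1, min 36) -> median=32.5
Step 3: insert 35 -> lo=[29, 35] (size 2, max 35) hi=[36] (size 1, min 36) -> median=35
Step 4: insert 46 -> lo=[29, 35] (size 2, max 35) hi=[36, 46] (size 2, min 36) -> median=35.5
Step 5: insert 38 -> lo=[29, 35, 36] (size 3, max 36) hi=[38, 46] (size 2, min 38) -> median=36
Step 6: insert 44 -> lo=[29, 35, 36] (size 3, max 36) hi=[38, 44, 46] (size 3, min 38) -> median=37
Step 7: insert 43 -> lo=[29, 35, 36, 38] (size 4, max 38) hi=[43, 44, 46] (size 3, min 43) -> median=38
Step 8: insert 26 -> lo=[26, 29, 35, 36] (size 4, max 36) hi=[38, 43, 44, 46] (size 4, min 38) -> median=37
Step 9: insert 18 -> lo=[18, 26, 29, 35, 36] (size 5, max 36) hi=[38, 43, 44, 46] (size 4, min 38) -> median=36
Step 10: insert 13 -> lo=[13, 18, 26, 29, 35] (size 5, max 35) hi=[36, 38, 43, 44, 46] (size 5, min 36) -> median=35.5
Step 11: insert 14 -> lo=[13, 14, 18, 26, 29, 35] (size 6, max 35) hi=[36, 38, 43, 44, 46] (size 5, min 36) -> median=35
Step 12: insert 30 -> lo=[13, 14, 18, 26, 29, 30] (size 6, max 30) hi=[35, 36, 38, 43, 44, 46] (size 6, min 35) -> median=32.5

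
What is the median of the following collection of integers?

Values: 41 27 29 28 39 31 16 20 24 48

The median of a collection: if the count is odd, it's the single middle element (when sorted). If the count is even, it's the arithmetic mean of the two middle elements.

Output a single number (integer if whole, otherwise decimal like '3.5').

Step 1: insert 41 -> lo=[41] (size 1, max 41) hi=[] (size 0) -> median=41
Step 2: insert 27 -> lo=[27] (size 1, max 27) hi=[41] (size 1, min 41) -> median=34
Step 3: insert 29 -> lo=[27, 29] (size 2, max 29) hi=[41] (size 1, min 41) -> median=29
Step 4: insert 28 -> lo=[27, 28] (size 2, max 28) hi=[29, 41] (size 2, min 29) -> median=28.5
Step 5: insert 39 -> lo=[27, 28, 29] (size 3, max 29) hi=[39, 41] (size 2, min 39) -> median=29
Step 6: insert 31 -> lo=[27, 28, 29] (size 3, max 29) hi=[31, 39, 41] (size 3, min 31) -> median=30
Step 7: insert 16 -> lo=[16, 27, 28, 29] (size 4, max 29) hi=[31, 39, 41] (size 3, min 31) -> median=29
Step 8: insert 20 -> lo=[16, 20, 27, 28] (size 4, max 28) hi=[29, 31, 39, 41] (size 4, min 29) -> median=28.5
Step 9: insert 24 -> lo=[16, 20, 24, 27, 28] (size 5, max 28) hi=[29, 31, 39, 41] (size 4, min 29) -> median=28
Step 10: insert 48 -> lo=[16, 20, 24, 27, 28] (size 5, max 28) hi=[29, 31, 39, 41, 48] (size 5, min 29) -> median=28.5

Answer: 28.5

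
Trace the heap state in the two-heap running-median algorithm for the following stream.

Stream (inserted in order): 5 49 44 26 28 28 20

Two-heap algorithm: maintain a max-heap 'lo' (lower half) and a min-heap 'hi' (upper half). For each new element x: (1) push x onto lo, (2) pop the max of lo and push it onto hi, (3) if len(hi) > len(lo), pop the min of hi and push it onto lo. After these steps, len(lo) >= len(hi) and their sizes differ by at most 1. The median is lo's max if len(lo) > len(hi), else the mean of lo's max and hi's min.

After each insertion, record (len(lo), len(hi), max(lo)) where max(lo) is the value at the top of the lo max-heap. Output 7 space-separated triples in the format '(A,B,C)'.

Step 1: insert 5 -> lo=[5] hi=[] -> (len(lo)=1, len(hi)=0, max(lo)=5)
Step 2: insert 49 -> lo=[5] hi=[49] -> (len(lo)=1, len(hi)=1, max(lo)=5)
Step 3: insert 44 -> lo=[5, 44] hi=[49] -> (len(lo)=2, len(hi)=1, max(lo)=44)
Step 4: insert 26 -> lo=[5, 26] hi=[44, 49] -> (len(lo)=2, len(hi)=2, max(lo)=26)
Step 5: insert 28 -> lo=[5, 26, 28] hi=[44, 49] -> (len(lo)=3, len(hi)=2, max(lo)=28)
Step 6: insert 28 -> lo=[5, 26, 28] hi=[28, 44, 49] -> (len(lo)=3, len(hi)=3, max(lo)=28)
Step 7: insert 20 -> lo=[5, 20, 26, 28] hi=[28, 44, 49] -> (len(lo)=4, len(hi)=3, max(lo)=28)

Answer: (1,0,5) (1,1,5) (2,1,44) (2,2,26) (3,2,28) (3,3,28) (4,3,28)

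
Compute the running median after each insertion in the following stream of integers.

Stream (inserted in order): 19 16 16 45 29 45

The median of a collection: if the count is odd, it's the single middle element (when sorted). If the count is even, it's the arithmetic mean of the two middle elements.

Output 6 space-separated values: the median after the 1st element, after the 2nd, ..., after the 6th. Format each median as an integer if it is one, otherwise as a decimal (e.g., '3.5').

Step 1: insert 19 -> lo=[19] (size 1, max 19) hi=[] (size 0) -> median=19
Step 2: insert 16 -> lo=[16] (size 1, max 16) hi=[19] (size 1, min 19) -> median=17.5
Step 3: insert 16 -> lo=[16, 16] (size 2, max 16) hi=[19] (size 1, min 19) -> median=16
Step 4: insert 45 -> lo=[16, 16] (size 2, max 16) hi=[19, 45] (size 2, min 19) -> median=17.5
Step 5: insert 29 -> lo=[16, 16, 19] (size 3, max 19) hi=[29, 45] (size 2, min 29) -> median=19
Step 6: insert 45 -> lo=[16, 16, 19] (size 3, max 19) hi=[29, 45, 45] (size 3, min 29) -> median=24

Answer: 19 17.5 16 17.5 19 24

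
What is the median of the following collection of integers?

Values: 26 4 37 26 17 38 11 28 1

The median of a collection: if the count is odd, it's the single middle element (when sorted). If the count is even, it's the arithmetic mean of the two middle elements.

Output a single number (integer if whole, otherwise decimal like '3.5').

Answer: 26

Derivation:
Step 1: insert 26 -> lo=[26] (size 1, max 26) hi=[] (size 0) -> median=26
Step 2: insert 4 -> lo=[4] (size 1, max 4) hi=[26] (size 1, min 26) -> median=15
Step 3: insert 37 -> lo=[4, 26] (size 2, max 26) hi=[37] (size 1, min 37) -> median=26
Step 4: insert 26 -> lo=[4, 26] (size 2, max 26) hi=[26, 37] (size 2, min 26) -> median=26
Step 5: insert 17 -> lo=[4, 17, 26] (size 3, max 26) hi=[26, 37] (size 2, min 26) -> median=26
Step 6: insert 38 -> lo=[4, 17, 26] (size 3, max 26) hi=[26, 37, 38] (size 3, min 26) -> median=26
Step 7: insert 11 -> lo=[4, 11, 17, 26] (size 4, max 26) hi=[26, 37, 38] (size 3, min 26) -> median=26
Step 8: insert 28 -> lo=[4, 11, 17, 26] (size 4, max 26) hi=[26, 28, 37, 38] (size 4, min 26) -> median=26
Step 9: insert 1 -> lo=[1, 4, 11, 17, 26] (size 5, max 26) hi=[26, 28, 37, 38] (size 4, min 26) -> median=26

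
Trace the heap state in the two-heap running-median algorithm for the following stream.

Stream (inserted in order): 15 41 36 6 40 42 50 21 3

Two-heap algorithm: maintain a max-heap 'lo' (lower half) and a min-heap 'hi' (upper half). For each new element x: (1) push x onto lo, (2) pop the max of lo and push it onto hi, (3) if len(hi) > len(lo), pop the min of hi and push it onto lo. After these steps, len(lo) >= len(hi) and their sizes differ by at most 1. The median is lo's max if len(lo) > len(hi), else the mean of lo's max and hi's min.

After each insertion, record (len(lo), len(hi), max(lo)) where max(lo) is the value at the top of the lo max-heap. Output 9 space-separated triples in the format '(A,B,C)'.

Step 1: insert 15 -> lo=[15] hi=[] -> (len(lo)=1, len(hi)=0, max(lo)=15)
Step 2: insert 41 -> lo=[15] hi=[41] -> (len(lo)=1, len(hi)=1, max(lo)=15)
Step 3: insert 36 -> lo=[15, 36] hi=[41] -> (len(lo)=2, len(hi)=1, max(lo)=36)
Step 4: insert 6 -> lo=[6, 15] hi=[36, 41] -> (len(lo)=2, len(hi)=2, max(lo)=15)
Step 5: insert 40 -> lo=[6, 15, 36] hi=[40, 41] -> (len(lo)=3, len(hi)=2, max(lo)=36)
Step 6: insert 42 -> lo=[6, 15, 36] hi=[40, 41, 42] -> (len(lo)=3, len(hi)=3, max(lo)=36)
Step 7: insert 50 -> lo=[6, 15, 36, 40] hi=[41, 42, 50] -> (len(lo)=4, len(hi)=3, max(lo)=40)
Step 8: insert 21 -> lo=[6, 15, 21, 36] hi=[40, 41, 42, 50] -> (len(lo)=4, len(hi)=4, max(lo)=36)
Step 9: insert 3 -> lo=[3, 6, 15, 21, 36] hi=[40, 41, 42, 50] -> (len(lo)=5, len(hi)=4, max(lo)=36)

Answer: (1,0,15) (1,1,15) (2,1,36) (2,2,15) (3,2,36) (3,3,36) (4,3,40) (4,4,36) (5,4,36)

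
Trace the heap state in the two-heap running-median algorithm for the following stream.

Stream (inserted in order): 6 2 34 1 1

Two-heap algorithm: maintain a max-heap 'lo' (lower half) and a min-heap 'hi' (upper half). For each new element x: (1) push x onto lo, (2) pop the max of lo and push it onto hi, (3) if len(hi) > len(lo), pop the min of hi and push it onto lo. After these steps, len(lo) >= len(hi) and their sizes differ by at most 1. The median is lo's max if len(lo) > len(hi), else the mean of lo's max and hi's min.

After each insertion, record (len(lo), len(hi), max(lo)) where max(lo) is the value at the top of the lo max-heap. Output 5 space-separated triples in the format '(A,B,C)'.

Step 1: insert 6 -> lo=[6] hi=[] -> (len(lo)=1, len(hi)=0, max(lo)=6)
Step 2: insert 2 -> lo=[2] hi=[6] -> (len(lo)=1, len(hi)=1, max(lo)=2)
Step 3: insert 34 -> lo=[2, 6] hi=[34] -> (len(lo)=2, len(hi)=1, max(lo)=6)
Step 4: insert 1 -> lo=[1, 2] hi=[6, 34] -> (len(lo)=2, len(hi)=2, max(lo)=2)
Step 5: insert 1 -> lo=[1, 1, 2] hi=[6, 34] -> (len(lo)=3, len(hi)=2, max(lo)=2)

Answer: (1,0,6) (1,1,2) (2,1,6) (2,2,2) (3,2,2)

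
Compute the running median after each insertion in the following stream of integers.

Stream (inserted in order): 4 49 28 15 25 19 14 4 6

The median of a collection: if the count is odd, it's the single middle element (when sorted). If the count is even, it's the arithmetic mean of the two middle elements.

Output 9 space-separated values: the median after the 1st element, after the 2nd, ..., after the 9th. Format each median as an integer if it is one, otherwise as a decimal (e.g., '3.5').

Step 1: insert 4 -> lo=[4] (size 1, max 4) hi=[] (size 0) -> median=4
Step 2: insert 49 -> lo=[4] (size 1, max 4) hi=[49] (size 1, min 49) -> median=26.5
Step 3: insert 28 -> lo=[4, 28] (size 2, max 28) hi=[49] (size 1, min 49) -> median=28
Step 4: insert 15 -> lo=[4, 15] (size 2, max 15) hi=[28, 49] (size 2, min 28) -> median=21.5
Step 5: insert 25 -> lo=[4, 15, 25] (size 3, max 25) hi=[28, 49] (size 2, min 28) -> median=25
Step 6: insert 19 -> lo=[4, 15, 19] (size 3, max 19) hi=[25, 28, 49] (size 3, min 25) -> median=22
Step 7: insert 14 -> lo=[4, 14, 15, 19] (size 4, max 19) hi=[25, 28, 49] (size 3, min 25) -> median=19
Step 8: insert 4 -> lo=[4, 4, 14, 15] (size 4, max 15) hi=[19, 25, 28, 49] (size 4, min 19) -> median=17
Step 9: insert 6 -> lo=[4, 4, 6, 14, 15] (size 5, max 15) hi=[19, 25, 28, 49] (size 4, min 19) -> median=15

Answer: 4 26.5 28 21.5 25 22 19 17 15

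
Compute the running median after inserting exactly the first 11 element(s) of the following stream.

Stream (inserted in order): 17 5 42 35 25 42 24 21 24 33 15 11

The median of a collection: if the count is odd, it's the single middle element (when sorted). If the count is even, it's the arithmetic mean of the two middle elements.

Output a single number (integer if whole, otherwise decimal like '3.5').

Answer: 24

Derivation:
Step 1: insert 17 -> lo=[17] (size 1, max 17) hi=[] (size 0) -> median=17
Step 2: insert 5 -> lo=[5] (size 1, max 5) hi=[17] (size 1, min 17) -> median=11
Step 3: insert 42 -> lo=[5, 17] (size 2, max 17) hi=[42] (size 1, min 42) -> median=17
Step 4: insert 35 -> lo=[5, 17] (size 2, max 17) hi=[35, 42] (size 2, min 35) -> median=26
Step 5: insert 25 -> lo=[5, 17, 25] (size 3, max 25) hi=[35, 42] (size 2, min 35) -> median=25
Step 6: insert 42 -> lo=[5, 17, 25] (size 3, max 25) hi=[35, 42, 42] (size 3, min 35) -> median=30
Step 7: insert 24 -> lo=[5, 17, 24, 25] (size 4, max 25) hi=[35, 42, 42] (size 3, min 35) -> median=25
Step 8: insert 21 -> lo=[5, 17, 21, 24] (size 4, max 24) hi=[25, 35, 42, 42] (size 4, min 25) -> median=24.5
Step 9: insert 24 -> lo=[5, 17, 21, 24, 24] (size 5, max 24) hi=[25, 35, 42, 42] (size 4, min 25) -> median=24
Step 10: insert 33 -> lo=[5, 17, 21, 24, 24] (size 5, max 24) hi=[25, 33, 35, 42, 42] (size 5, min 25) -> median=24.5
Step 11: insert 15 -> lo=[5, 15, 17, 21, 24, 24] (size 6, max 24) hi=[25, 33, 35, 42, 42] (size 5, min 25) -> median=24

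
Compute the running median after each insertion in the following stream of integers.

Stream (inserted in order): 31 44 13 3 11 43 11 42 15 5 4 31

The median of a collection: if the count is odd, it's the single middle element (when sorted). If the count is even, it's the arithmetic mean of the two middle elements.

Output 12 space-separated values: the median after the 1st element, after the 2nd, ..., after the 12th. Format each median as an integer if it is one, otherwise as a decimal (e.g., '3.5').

Answer: 31 37.5 31 22 13 22 13 22 15 14 13 14

Derivation:
Step 1: insert 31 -> lo=[31] (size 1, max 31) hi=[] (size 0) -> median=31
Step 2: insert 44 -> lo=[31] (size 1, max 31) hi=[44] (size 1, min 44) -> median=37.5
Step 3: insert 13 -> lo=[13, 31] (size 2, max 31) hi=[44] (size 1, min 44) -> median=31
Step 4: insert 3 -> lo=[3, 13] (size 2, max 13) hi=[31, 44] (size 2, min 31) -> median=22
Step 5: insert 11 -> lo=[3, 11, 13] (size 3, max 13) hi=[31, 44] (size 2, min 31) -> median=13
Step 6: insert 43 -> lo=[3, 11, 13] (size 3, max 13) hi=[31, 43, 44] (size 3, min 31) -> median=22
Step 7: insert 11 -> lo=[3, 11, 11, 13] (size 4, max 13) hi=[31, 43, 44] (size 3, min 31) -> median=13
Step 8: insert 42 -> lo=[3, 11, 11, 13] (size 4, max 13) hi=[31, 42, 43, 44] (size 4, min 31) -> median=22
Step 9: insert 15 -> lo=[3, 11, 11, 13, 15] (size 5, max 15) hi=[31, 42, 43, 44] (size 4, min 31) -> median=15
Step 10: insert 5 -> lo=[3, 5, 11, 11, 13] (size 5, max 13) hi=[15, 31, 42, 43, 44] (size 5, min 15) -> median=14
Step 11: insert 4 -> lo=[3, 4, 5, 11, 11, 13] (size 6, max 13) hi=[15, 31, 42, 43, 44] (size 5, min 15) -> median=13
Step 12: insert 31 -> lo=[3, 4, 5, 11, 11, 13] (size 6, max 13) hi=[15, 31, 31, 42, 43, 44] (size 6, min 15) -> median=14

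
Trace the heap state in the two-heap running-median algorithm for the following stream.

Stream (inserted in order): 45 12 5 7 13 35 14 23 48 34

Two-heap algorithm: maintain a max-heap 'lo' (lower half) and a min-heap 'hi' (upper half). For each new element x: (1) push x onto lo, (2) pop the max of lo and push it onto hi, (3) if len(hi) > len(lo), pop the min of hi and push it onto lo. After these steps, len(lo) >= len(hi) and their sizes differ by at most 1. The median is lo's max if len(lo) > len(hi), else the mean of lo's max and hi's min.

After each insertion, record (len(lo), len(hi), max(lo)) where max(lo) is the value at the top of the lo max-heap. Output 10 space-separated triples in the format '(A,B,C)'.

Answer: (1,0,45) (1,1,12) (2,1,12) (2,2,7) (3,2,12) (3,3,12) (4,3,13) (4,4,13) (5,4,14) (5,5,14)

Derivation:
Step 1: insert 45 -> lo=[45] hi=[] -> (len(lo)=1, len(hi)=0, max(lo)=45)
Step 2: insert 12 -> lo=[12] hi=[45] -> (len(lo)=1, len(hi)=1, max(lo)=12)
Step 3: insert 5 -> lo=[5, 12] hi=[45] -> (len(lo)=2, len(hi)=1, max(lo)=12)
Step 4: insert 7 -> lo=[5, 7] hi=[12, 45] -> (len(lo)=2, len(hi)=2, max(lo)=7)
Step 5: insert 13 -> lo=[5, 7, 12] hi=[13, 45] -> (len(lo)=3, len(hi)=2, max(lo)=12)
Step 6: insert 35 -> lo=[5, 7, 12] hi=[13, 35, 45] -> (len(lo)=3, len(hi)=3, max(lo)=12)
Step 7: insert 14 -> lo=[5, 7, 12, 13] hi=[14, 35, 45] -> (len(lo)=4, len(hi)=3, max(lo)=13)
Step 8: insert 23 -> lo=[5, 7, 12, 13] hi=[14, 23, 35, 45] -> (len(lo)=4, len(hi)=4, max(lo)=13)
Step 9: insert 48 -> lo=[5, 7, 12, 13, 14] hi=[23, 35, 45, 48] -> (len(lo)=5, len(hi)=4, max(lo)=14)
Step 10: insert 34 -> lo=[5, 7, 12, 13, 14] hi=[23, 34, 35, 45, 48] -> (len(lo)=5, len(hi)=5, max(lo)=14)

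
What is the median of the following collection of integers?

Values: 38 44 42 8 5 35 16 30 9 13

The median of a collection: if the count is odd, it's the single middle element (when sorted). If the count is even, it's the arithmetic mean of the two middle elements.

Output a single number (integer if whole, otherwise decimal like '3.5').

Answer: 23

Derivation:
Step 1: insert 38 -> lo=[38] (size 1, max 38) hi=[] (size 0) -> median=38
Step 2: insert 44 -> lo=[38] (size 1, max 38) hi=[44] (size 1, min 44) -> median=41
Step 3: insert 42 -> lo=[38, 42] (size 2, max 42) hi=[44] (size 1, min 44) -> median=42
Step 4: insert 8 -> lo=[8, 38] (size 2, max 38) hi=[42, 44] (size 2, min 42) -> median=40
Step 5: insert 5 -> lo=[5, 8, 38] (size 3, max 38) hi=[42, 44] (size 2, min 42) -> median=38
Step 6: insert 35 -> lo=[5, 8, 35] (size 3, max 35) hi=[38, 42, 44] (size 3, min 38) -> median=36.5
Step 7: insert 16 -> lo=[5, 8, 16, 35] (size 4, max 35) hi=[38, 42, 44] (size 3, min 38) -> median=35
Step 8: insert 30 -> lo=[5, 8, 16, 30] (size 4, max 30) hi=[35, 38, 42, 44] (size 4, min 35) -> median=32.5
Step 9: insert 9 -> lo=[5, 8, 9, 16, 30] (size 5, max 30) hi=[35, 38, 42, 44] (size 4, min 35) -> median=30
Step 10: insert 13 -> lo=[5, 8, 9, 13, 16] (size 5, max 16) hi=[30, 35, 38, 42, 44] (size 5, min 30) -> median=23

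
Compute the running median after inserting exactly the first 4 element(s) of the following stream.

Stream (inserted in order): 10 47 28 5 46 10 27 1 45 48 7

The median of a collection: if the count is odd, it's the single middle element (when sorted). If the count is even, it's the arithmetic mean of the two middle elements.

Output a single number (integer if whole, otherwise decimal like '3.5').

Answer: 19

Derivation:
Step 1: insert 10 -> lo=[10] (size 1, max 10) hi=[] (size 0) -> median=10
Step 2: insert 47 -> lo=[10] (size 1, max 10) hi=[47] (size 1, min 47) -> median=28.5
Step 3: insert 28 -> lo=[10, 28] (size 2, max 28) hi=[47] (size 1, min 47) -> median=28
Step 4: insert 5 -> lo=[5, 10] (size 2, max 10) hi=[28, 47] (size 2, min 28) -> median=19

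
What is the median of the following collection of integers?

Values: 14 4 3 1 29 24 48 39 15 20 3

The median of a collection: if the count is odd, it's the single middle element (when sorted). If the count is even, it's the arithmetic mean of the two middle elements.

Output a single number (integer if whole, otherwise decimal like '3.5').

Step 1: insert 14 -> lo=[14] (size 1, max 14) hi=[] (size 0) -> median=14
Step 2: insert 4 -> lo=[4] (size 1, max 4) hi=[14] (size 1, min 14) -> median=9
Step 3: insert 3 -> lo=[3, 4] (size 2, max 4) hi=[14] (size 1, min 14) -> median=4
Step 4: insert 1 -> lo=[1, 3] (size 2, max 3) hi=[4, 14] (size 2, min 4) -> median=3.5
Step 5: insert 29 -> lo=[1, 3, 4] (size 3, max 4) hi=[14, 29] (size 2, min 14) -> median=4
Step 6: insert 24 -> lo=[1, 3, 4] (size 3, max 4) hi=[14, 24, 29] (size 3, min 14) -> median=9
Step 7: insert 48 -> lo=[1, 3, 4, 14] (size 4, max 14) hi=[24, 29, 48] (size 3, min 24) -> median=14
Step 8: insert 39 -> lo=[1, 3, 4, 14] (size 4, max 14) hi=[24, 29, 39, 48] (size 4, min 24) -> median=19
Step 9: insert 15 -> lo=[1, 3, 4, 14, 15] (size 5, max 15) hi=[24, 29, 39, 48] (size 4, min 24) -> median=15
Step 10: insert 20 -> lo=[1, 3, 4, 14, 15] (size 5, max 15) hi=[20, 24, 29, 39, 48] (size 5, min 20) -> median=17.5
Step 11: insert 3 -> lo=[1, 3, 3, 4, 14, 15] (size 6, max 15) hi=[20, 24, 29, 39, 48] (size 5, min 20) -> median=15

Answer: 15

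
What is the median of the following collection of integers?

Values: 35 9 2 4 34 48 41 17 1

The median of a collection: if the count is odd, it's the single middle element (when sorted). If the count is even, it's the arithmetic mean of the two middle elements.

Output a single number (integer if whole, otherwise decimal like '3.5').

Step 1: insert 35 -> lo=[35] (size 1, max 35) hi=[] (size 0) -> median=35
Step 2: insert 9 -> lo=[9] (size 1, max 9) hi=[35] (size 1, min 35) -> median=22
Step 3: insert 2 -> lo=[2, 9] (size 2, max 9) hi=[35] (size 1, min 35) -> median=9
Step 4: insert 4 -> lo=[2, 4] (size 2, max 4) hi=[9, 35] (size 2, min 9) -> median=6.5
Step 5: insert 34 -> lo=[2, 4, 9] (size 3, max 9) hi=[34, 35] (size 2, min 34) -> median=9
Step 6: insert 48 -> lo=[2, 4, 9] (size 3, max 9) hi=[34, 35, 48] (size 3, min 34) -> median=21.5
Step 7: insert 41 -> lo=[2, 4, 9, 34] (size 4, max 34) hi=[35, 41, 48] (size 3, min 35) -> median=34
Step 8: insert 17 -> lo=[2, 4, 9, 17] (size 4, max 17) hi=[34, 35, 41, 48] (size 4, min 34) -> median=25.5
Step 9: insert 1 -> lo=[1, 2, 4, 9, 17] (size 5, max 17) hi=[34, 35, 41, 48] (size 4, min 34) -> median=17

Answer: 17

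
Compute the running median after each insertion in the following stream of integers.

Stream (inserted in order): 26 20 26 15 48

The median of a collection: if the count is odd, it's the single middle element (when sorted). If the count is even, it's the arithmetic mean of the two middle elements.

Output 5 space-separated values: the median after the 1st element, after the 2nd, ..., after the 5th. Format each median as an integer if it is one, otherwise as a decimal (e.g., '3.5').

Step 1: insert 26 -> lo=[26] (size 1, max 26) hi=[] (size 0) -> median=26
Step 2: insert 20 -> lo=[20] (size 1, max 20) hi=[26] (size 1, min 26) -> median=23
Step 3: insert 26 -> lo=[20, 26] (size 2, max 26) hi=[26] (size 1, min 26) -> median=26
Step 4: insert 15 -> lo=[15, 20] (size 2, max 20) hi=[26, 26] (size 2, min 26) -> median=23
Step 5: insert 48 -> lo=[15, 20, 26] (size 3, max 26) hi=[26, 48] (size 2, min 26) -> median=26

Answer: 26 23 26 23 26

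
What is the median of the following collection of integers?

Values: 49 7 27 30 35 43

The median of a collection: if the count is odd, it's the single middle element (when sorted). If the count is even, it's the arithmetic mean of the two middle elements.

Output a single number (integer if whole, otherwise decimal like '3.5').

Answer: 32.5

Derivation:
Step 1: insert 49 -> lo=[49] (size 1, max 49) hi=[] (size 0) -> median=49
Step 2: insert 7 -> lo=[7] (size 1, max 7) hi=[49] (size 1, min 49) -> median=28
Step 3: insert 27 -> lo=[7, 27] (size 2, max 27) hi=[49] (size 1, min 49) -> median=27
Step 4: insert 30 -> lo=[7, 27] (size 2, max 27) hi=[30, 49] (size 2, min 30) -> median=28.5
Step 5: insert 35 -> lo=[7, 27, 30] (size 3, max 30) hi=[35, 49] (size 2, min 35) -> median=30
Step 6: insert 43 -> lo=[7, 27, 30] (size 3, max 30) hi=[35, 43, 49] (size 3, min 35) -> median=32.5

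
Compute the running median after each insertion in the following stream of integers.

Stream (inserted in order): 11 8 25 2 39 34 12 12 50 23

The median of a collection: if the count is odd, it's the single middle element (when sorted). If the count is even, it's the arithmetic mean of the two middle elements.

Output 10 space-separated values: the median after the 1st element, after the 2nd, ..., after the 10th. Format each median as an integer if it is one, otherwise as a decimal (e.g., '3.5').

Step 1: insert 11 -> lo=[11] (size 1, max 11) hi=[] (size 0) -> median=11
Step 2: insert 8 -> lo=[8] (size 1, max 8) hi=[11] (size 1, min 11) -> median=9.5
Step 3: insert 25 -> lo=[8, 11] (size 2, max 11) hi=[25] (size 1, min 25) -> median=11
Step 4: insert 2 -> lo=[2, 8] (size 2, max 8) hi=[11, 25] (size 2, min 11) -> median=9.5
Step 5: insert 39 -> lo=[2, 8, 11] (size 3, max 11) hi=[25, 39] (size 2, min 25) -> median=11
Step 6: insert 34 -> lo=[2, 8, 11] (size 3, max 11) hi=[25, 34, 39] (size 3, min 25) -> median=18
Step 7: insert 12 -> lo=[2, 8, 11, 12] (size 4, max 12) hi=[25, 34, 39] (size 3, min 25) -> median=12
Step 8: insert 12 -> lo=[2, 8, 11, 12] (size 4, max 12) hi=[12, 25, 34, 39] (size 4, min 12) -> median=12
Step 9: insert 50 -> lo=[2, 8, 11, 12, 12] (size 5, max 12) hi=[25, 34, 39, 50] (size 4, min 25) -> median=12
Step 10: insert 23 -> lo=[2, 8, 11, 12, 12] (size 5, max 12) hi=[23, 25, 34, 39, 50] (size 5, min 23) -> median=17.5

Answer: 11 9.5 11 9.5 11 18 12 12 12 17.5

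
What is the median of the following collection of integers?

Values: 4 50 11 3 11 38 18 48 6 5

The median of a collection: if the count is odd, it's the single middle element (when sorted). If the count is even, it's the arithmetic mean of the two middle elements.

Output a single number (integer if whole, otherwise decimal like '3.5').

Step 1: insert 4 -> lo=[4] (size 1, max 4) hi=[] (size 0) -> median=4
Step 2: insert 50 -> lo=[4] (size 1, max 4) hi=[50] (size 1, min 50) -> median=27
Step 3: insert 11 -> lo=[4, 11] (size 2, max 11) hi=[50] (size 1, min 50) -> median=11
Step 4: insert 3 -> lo=[3, 4] (size 2, max 4) hi=[11, 50] (size 2, min 11) -> median=7.5
Step 5: insert 11 -> lo=[3, 4, 11] (size 3, max 11) hi=[11, 50] (size 2, min 11) -> median=11
Step 6: insert 38 -> lo=[3, 4, 11] (size 3, max 11) hi=[11, 38, 50] (size 3, min 11) -> median=11
Step 7: insert 18 -> lo=[3, 4, 11, 11] (size 4, max 11) hi=[18, 38, 50] (size 3, min 18) -> median=11
Step 8: insert 48 -> lo=[3, 4, 11, 11] (size 4, max 11) hi=[18, 38, 48, 50] (size 4, min 18) -> median=14.5
Step 9: insert 6 -> lo=[3, 4, 6, 11, 11] (size 5, max 11) hi=[18, 38, 48, 50] (size 4, min 18) -> median=11
Step 10: insert 5 -> lo=[3, 4, 5, 6, 11] (size 5, max 11) hi=[11, 18, 38, 48, 50] (size 5, min 11) -> median=11

Answer: 11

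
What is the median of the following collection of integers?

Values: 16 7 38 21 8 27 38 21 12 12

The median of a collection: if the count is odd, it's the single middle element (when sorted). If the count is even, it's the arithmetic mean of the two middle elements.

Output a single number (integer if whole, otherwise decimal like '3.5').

Step 1: insert 16 -> lo=[16] (size 1, max 16) hi=[] (size 0) -> median=16
Step 2: insert 7 -> lo=[7] (size 1, max 7) hi=[16] (size 1, min 16) -> median=11.5
Step 3: insert 38 -> lo=[7, 16] (size 2, max 16) hi=[38] (size 1, min 38) -> median=16
Step 4: insert 21 -> lo=[7, 16] (size 2, max 16) hi=[21, 38] (size 2, min 21) -> median=18.5
Step 5: insert 8 -> lo=[7, 8, 16] (size 3, max 16) hi=[21, 38] (size 2, min 21) -> median=16
Step 6: insert 27 -> lo=[7, 8, 16] (size 3, max 16) hi=[21, 27, 38] (size 3, min 21) -> median=18.5
Step 7: insert 38 -> lo=[7, 8, 16, 21] (size 4, max 21) hi=[27, 38, 38] (size 3, min 27) -> median=21
Step 8: insert 21 -> lo=[7, 8, 16, 21] (size 4, max 21) hi=[21, 27, 38, 38] (size 4, min 21) -> median=21
Step 9: insert 12 -> lo=[7, 8, 12, 16, 21] (size 5, max 21) hi=[21, 27, 38, 38] (size 4, min 21) -> median=21
Step 10: insert 12 -> lo=[7, 8, 12, 12, 16] (size 5, max 16) hi=[21, 21, 27, 38, 38] (size 5, min 21) -> median=18.5

Answer: 18.5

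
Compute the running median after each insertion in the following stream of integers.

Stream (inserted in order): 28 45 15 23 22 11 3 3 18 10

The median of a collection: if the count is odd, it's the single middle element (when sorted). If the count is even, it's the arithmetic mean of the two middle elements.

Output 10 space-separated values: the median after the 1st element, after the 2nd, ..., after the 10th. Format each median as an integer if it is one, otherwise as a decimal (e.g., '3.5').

Answer: 28 36.5 28 25.5 23 22.5 22 18.5 18 16.5

Derivation:
Step 1: insert 28 -> lo=[28] (size 1, max 28) hi=[] (size 0) -> median=28
Step 2: insert 45 -> lo=[28] (size 1, max 28) hi=[45] (size 1, min 45) -> median=36.5
Step 3: insert 15 -> lo=[15, 28] (size 2, max 28) hi=[45] (size 1, min 45) -> median=28
Step 4: insert 23 -> lo=[15, 23] (size 2, max 23) hi=[28, 45] (size 2, min 28) -> median=25.5
Step 5: insert 22 -> lo=[15, 22, 23] (size 3, max 23) hi=[28, 45] (size 2, min 28) -> median=23
Step 6: insert 11 -> lo=[11, 15, 22] (size 3, max 22) hi=[23, 28, 45] (size 3, min 23) -> median=22.5
Step 7: insert 3 -> lo=[3, 11, 15, 22] (size 4, max 22) hi=[23, 28, 45] (size 3, min 23) -> median=22
Step 8: insert 3 -> lo=[3, 3, 11, 15] (size 4, max 15) hi=[22, 23, 28, 45] (size 4, min 22) -> median=18.5
Step 9: insert 18 -> lo=[3, 3, 11, 15, 18] (size 5, max 18) hi=[22, 23, 28, 45] (size 4, min 22) -> median=18
Step 10: insert 10 -> lo=[3, 3, 10, 11, 15] (size 5, max 15) hi=[18, 22, 23, 28, 45] (size 5, min 18) -> median=16.5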